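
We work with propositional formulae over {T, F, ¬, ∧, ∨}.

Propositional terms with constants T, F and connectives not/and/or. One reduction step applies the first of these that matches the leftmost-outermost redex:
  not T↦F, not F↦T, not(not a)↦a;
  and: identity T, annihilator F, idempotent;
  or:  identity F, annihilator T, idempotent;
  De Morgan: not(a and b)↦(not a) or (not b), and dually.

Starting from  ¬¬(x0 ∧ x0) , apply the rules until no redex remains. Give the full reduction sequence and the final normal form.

  start: ¬¬(x0 ∧ x0)
  [1] x0 ∧ x0
  [2] x0

Answer: normal form = x0  (in 2 steps)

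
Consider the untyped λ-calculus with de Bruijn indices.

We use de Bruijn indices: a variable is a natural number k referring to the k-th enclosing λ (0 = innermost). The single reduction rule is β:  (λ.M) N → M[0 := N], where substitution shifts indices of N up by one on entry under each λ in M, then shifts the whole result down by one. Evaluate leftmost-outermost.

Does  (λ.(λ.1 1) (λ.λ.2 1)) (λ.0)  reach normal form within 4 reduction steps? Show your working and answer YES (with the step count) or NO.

Answer: YES — reaches normal form λ.0 in 3 ≤ 4 steps

Reduction:
  start: (λ.(λ.1 1) (λ.λ.2 1)) (λ.0)
  [1] (λ.(λ.0) (λ.0)) (λ.λ.(λ.0) 1)
  [2] (λ.0) (λ.0)
  [3] λ.0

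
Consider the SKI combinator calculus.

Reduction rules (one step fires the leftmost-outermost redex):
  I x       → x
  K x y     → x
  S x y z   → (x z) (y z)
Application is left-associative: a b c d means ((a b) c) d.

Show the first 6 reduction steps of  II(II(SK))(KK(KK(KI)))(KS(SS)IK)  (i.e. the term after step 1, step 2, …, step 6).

  start: II(II(SK))(KK(KK(KI)))(KS(SS)IK)
  [1] I(II(SK))(KK(KK(KI)))(KS(SS)IK)
  [2] II(SK)(KK(KK(KI)))(KS(SS)IK)
  [3] I(SK)(KK(KK(KI)))(KS(SS)IK)
  [4] SK(KK(KK(KI)))(KS(SS)IK)
  [5] K(KS(SS)IK)(KK(KK(KI))(KS(SS)IK))
  [6] KS(SS)IK

Answer: after 6 steps: KS(SS)IK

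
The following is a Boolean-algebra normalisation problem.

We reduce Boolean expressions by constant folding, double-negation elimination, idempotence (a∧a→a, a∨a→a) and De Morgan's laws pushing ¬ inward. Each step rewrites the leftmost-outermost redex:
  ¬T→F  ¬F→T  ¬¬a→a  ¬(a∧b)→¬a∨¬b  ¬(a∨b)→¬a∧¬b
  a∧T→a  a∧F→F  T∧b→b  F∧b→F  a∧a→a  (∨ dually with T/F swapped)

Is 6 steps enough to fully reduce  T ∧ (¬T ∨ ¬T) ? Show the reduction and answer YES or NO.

  start: T ∧ (¬T ∨ ¬T)
  →1  ¬T ∨ ¬T
  →2  ¬T
  →3  F

Answer: YES — reaches normal form F in 3 ≤ 6 steps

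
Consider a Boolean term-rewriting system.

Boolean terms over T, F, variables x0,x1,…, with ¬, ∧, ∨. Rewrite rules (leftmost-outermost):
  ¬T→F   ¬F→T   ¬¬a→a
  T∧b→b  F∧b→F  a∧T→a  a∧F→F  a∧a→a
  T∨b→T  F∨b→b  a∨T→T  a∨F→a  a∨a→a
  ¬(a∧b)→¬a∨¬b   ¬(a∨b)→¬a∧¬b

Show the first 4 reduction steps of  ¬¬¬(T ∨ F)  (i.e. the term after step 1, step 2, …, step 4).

  start: ¬¬¬(T ∨ F)
  step 1: ¬(T ∨ F)
  step 2: ¬T ∧ ¬F
  step 3: F ∧ ¬F
  step 4: F

Answer: after 4 steps: F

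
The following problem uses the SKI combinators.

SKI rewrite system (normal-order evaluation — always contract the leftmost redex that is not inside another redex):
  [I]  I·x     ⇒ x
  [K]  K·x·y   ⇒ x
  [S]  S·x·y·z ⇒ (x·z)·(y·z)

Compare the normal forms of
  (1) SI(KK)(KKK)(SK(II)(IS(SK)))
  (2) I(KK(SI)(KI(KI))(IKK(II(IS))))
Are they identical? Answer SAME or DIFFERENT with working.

Answer: DIFFERENT — A ⇓ K, B ⇓ I

Derivation:
Term A:
  start: SI(KK)(KKK)(SK(II)(IS(SK)))
  →1  I(KKK)(KK(KKK))(SK(II)(IS(SK)))
  →2  KKK(KK(KKK))(SK(II)(IS(SK)))
  →3  K(KK(KKK))(SK(II)(IS(SK)))
  →4  KK(KKK)
  →5  K

Term B:
  start: I(KK(SI)(KI(KI))(IKK(II(IS))))
  →1  KK(SI)(KI(KI))(IKK(II(IS)))
  →2  K(KI(KI))(IKK(II(IS)))
  →3  KI(KI)
  →4  I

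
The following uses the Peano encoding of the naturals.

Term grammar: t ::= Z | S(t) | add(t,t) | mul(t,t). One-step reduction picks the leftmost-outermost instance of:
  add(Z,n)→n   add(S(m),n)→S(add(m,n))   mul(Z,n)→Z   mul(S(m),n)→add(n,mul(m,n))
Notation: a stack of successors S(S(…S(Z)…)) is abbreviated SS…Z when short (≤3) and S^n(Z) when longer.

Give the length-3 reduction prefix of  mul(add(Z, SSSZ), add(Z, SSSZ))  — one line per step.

Answer: after 3 steps: add(SSSZ, mul(SSZ, add(Z, SSSZ)))

Working:
  start: mul(add(Z, SSSZ), add(Z, SSSZ))
  step 1: mul(SSSZ, add(Z, SSSZ))
  step 2: add(add(Z, SSSZ), mul(SSZ, add(Z, SSSZ)))
  step 3: add(SSSZ, mul(SSZ, add(Z, SSSZ)))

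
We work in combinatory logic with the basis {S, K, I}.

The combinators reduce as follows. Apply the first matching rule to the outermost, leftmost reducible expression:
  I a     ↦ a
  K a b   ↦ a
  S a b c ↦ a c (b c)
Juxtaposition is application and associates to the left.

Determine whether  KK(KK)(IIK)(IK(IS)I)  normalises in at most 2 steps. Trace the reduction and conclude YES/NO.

Answer: NO — after 2 steps the term is IIK, not yet normal

Derivation:
  start: KK(KK)(IIK)(IK(IS)I)
  [1] K(IIK)(IK(IS)I)
  [2] IIK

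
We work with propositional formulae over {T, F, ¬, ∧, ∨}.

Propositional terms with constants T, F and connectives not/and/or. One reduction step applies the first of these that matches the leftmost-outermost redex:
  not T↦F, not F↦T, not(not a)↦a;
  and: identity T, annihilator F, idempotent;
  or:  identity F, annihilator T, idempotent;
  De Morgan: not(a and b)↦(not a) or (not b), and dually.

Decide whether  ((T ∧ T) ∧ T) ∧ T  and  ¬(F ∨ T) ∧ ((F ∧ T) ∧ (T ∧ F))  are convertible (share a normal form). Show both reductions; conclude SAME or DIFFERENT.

Term A:
  start: ((T ∧ T) ∧ T) ∧ T
  →1  (T ∧ T) ∧ T
  →2  T ∧ T
  →3  T

Term B:
  start: ¬(F ∨ T) ∧ ((F ∧ T) ∧ (T ∧ F))
  →1  (¬F ∧ ¬T) ∧ ((F ∧ T) ∧ (T ∧ F))
  →2  (T ∧ ¬T) ∧ ((F ∧ T) ∧ (T ∧ F))
  →3  ¬T ∧ ((F ∧ T) ∧ (T ∧ F))
  →4  F ∧ ((F ∧ T) ∧ (T ∧ F))
  →5  F

Answer: DIFFERENT — A ⇓ T, B ⇓ F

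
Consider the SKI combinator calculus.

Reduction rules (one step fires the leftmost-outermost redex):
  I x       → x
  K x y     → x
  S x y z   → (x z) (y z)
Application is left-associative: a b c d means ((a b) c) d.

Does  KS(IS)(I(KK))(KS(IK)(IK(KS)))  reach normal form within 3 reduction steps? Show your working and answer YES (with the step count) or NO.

Answer: NO — after 3 steps the term is S(KK)(S(IK(KS))), not yet normal

Working:
  start: KS(IS)(I(KK))(KS(IK)(IK(KS)))
  [1] S(I(KK))(KS(IK)(IK(KS)))
  [2] S(KK)(KS(IK)(IK(KS)))
  [3] S(KK)(S(IK(KS)))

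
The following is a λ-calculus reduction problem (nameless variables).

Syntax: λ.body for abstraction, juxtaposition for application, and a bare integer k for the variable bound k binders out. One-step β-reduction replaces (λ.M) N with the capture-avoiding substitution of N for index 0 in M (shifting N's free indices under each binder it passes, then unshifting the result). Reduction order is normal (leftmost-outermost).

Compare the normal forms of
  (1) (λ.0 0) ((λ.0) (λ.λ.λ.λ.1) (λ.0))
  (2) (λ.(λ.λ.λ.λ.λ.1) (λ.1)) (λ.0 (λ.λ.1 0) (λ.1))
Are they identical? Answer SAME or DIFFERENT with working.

Answer: DIFFERENT — A ⇓ λ.λ.1, B ⇓ λ.λ.λ.λ.1

Derivation:
Term A:
  start: (λ.0 0) ((λ.0) (λ.λ.λ.λ.1) (λ.0))
  [1] (λ.0) (λ.λ.λ.λ.1) (λ.0) ((λ.0) (λ.λ.λ.λ.1) (λ.0))
  [2] (λ.λ.λ.λ.1) (λ.0) ((λ.0) (λ.λ.λ.λ.1) (λ.0))
  [3] (λ.λ.λ.1) ((λ.0) (λ.λ.λ.λ.1) (λ.0))
  [4] λ.λ.1

Term B:
  start: (λ.(λ.λ.λ.λ.λ.1) (λ.1)) (λ.0 (λ.λ.1 0) (λ.1))
  [1] (λ.λ.λ.λ.λ.1) (λ.λ.0 (λ.λ.1 0) (λ.1))
  [2] λ.λ.λ.λ.1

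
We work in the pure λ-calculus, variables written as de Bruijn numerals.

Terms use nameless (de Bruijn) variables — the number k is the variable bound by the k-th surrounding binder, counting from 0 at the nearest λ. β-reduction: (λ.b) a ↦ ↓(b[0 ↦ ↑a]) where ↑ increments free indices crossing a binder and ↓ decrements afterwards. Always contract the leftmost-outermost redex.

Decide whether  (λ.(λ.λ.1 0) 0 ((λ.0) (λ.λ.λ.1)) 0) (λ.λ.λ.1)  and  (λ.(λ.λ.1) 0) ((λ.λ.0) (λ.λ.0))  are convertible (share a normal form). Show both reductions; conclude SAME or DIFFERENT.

Answer: DIFFERENT — A ⇓ λ.λ.λ.λ.1, B ⇓ λ.λ.0

Working:
Term A:
  start: (λ.(λ.λ.1 0) 0 ((λ.0) (λ.λ.λ.1)) 0) (λ.λ.λ.1)
  [1] (λ.λ.1 0) (λ.λ.λ.1) ((λ.0) (λ.λ.λ.1)) (λ.λ.λ.1)
  [2] (λ.(λ.λ.λ.1) 0) ((λ.0) (λ.λ.λ.1)) (λ.λ.λ.1)
  [3] (λ.λ.λ.1) ((λ.0) (λ.λ.λ.1)) (λ.λ.λ.1)
  [4] (λ.λ.1) (λ.λ.λ.1)
  [5] λ.λ.λ.λ.1

Term B:
  start: (λ.(λ.λ.1) 0) ((λ.λ.0) (λ.λ.0))
  [1] (λ.λ.1) ((λ.λ.0) (λ.λ.0))
  [2] λ.(λ.λ.0) (λ.λ.0)
  [3] λ.λ.0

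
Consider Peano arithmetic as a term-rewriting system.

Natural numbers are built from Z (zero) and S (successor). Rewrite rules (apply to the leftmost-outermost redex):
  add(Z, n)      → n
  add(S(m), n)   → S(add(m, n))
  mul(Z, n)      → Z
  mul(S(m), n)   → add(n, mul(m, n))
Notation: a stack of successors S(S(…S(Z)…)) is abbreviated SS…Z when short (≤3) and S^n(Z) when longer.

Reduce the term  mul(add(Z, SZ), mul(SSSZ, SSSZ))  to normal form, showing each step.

  start: mul(add(Z, SZ), mul(SSSZ, SSSZ))
  step 1: mul(SZ, mul(SSSZ, SSSZ))
  step 2: add(mul(SSSZ, SSSZ), mul(Z, mul(SSSZ, SSSZ)))
  step 3: add(add(SSSZ, mul(SSZ, SSSZ)), mul(Z, mul(SSSZ, SSSZ)))
  step 4: add(S(add(SSZ, mul(SSZ, SSSZ))), mul(Z, mul(SSSZ, SSSZ)))
  step 5: S(add(add(SSZ, mul(SSZ, SSSZ)), mul(Z, mul(SSSZ, SSSZ))))
  step 6: S(add(S(add(SZ, mul(SSZ, SSSZ))), mul(Z, mul(SSSZ, SSSZ))))
  step 7: S(S(add(add(SZ, mul(SSZ, SSSZ)), mul(Z, mul(SSSZ, SSSZ)))))
  step 8: S(S(add(S(add(Z, mul(SSZ, SSSZ))), mul(Z, mul(SSSZ, SSSZ)))))
  step 9: S(S(S(add(add(Z, mul(SSZ, SSSZ)), mul(Z, mul(SSSZ, SSSZ))))))
  step 10: S(S(S(add(mul(SSZ, SSSZ), mul(Z, mul(SSSZ, SSSZ))))))
  step 11: S(S(S(add(add(SSSZ, mul(SZ, SSSZ)), mul(Z, mul(SSSZ, SSSZ))))))
  step 12: S(S(S(add(S(add(SSZ, mul(SZ, SSSZ))), mul(Z, mul(SSSZ, SSSZ))))))
  step 13: S(S(S(S(add(add(SSZ, mul(SZ, SSSZ)), mul(Z, mul(SSSZ, SSSZ)))))))
  step 14: S(S(S(S(add(S(add(SZ, mul(SZ, SSSZ))), mul(Z, mul(SSSZ, SSSZ)))))))
  step 15: S(S(S(S(S(add(add(SZ, mul(SZ, SSSZ)), mul(Z, mul(SSSZ, SSSZ))))))))
  step 16: S(S(S(S(S(add(S(add(Z, mul(SZ, SSSZ))), mul(Z, mul(SSSZ, SSSZ))))))))
  step 17: S(S(S(S(S(S(add(add(Z, mul(SZ, SSSZ)), mul(Z, mul(SSSZ, SSSZ)))))))))
  step 18: S(S(S(S(S(S(add(mul(SZ, SSSZ), mul(Z, mul(SSSZ, SSSZ)))))))))
  step 19: S(S(S(S(S(S(add(add(SSSZ, mul(Z, SSSZ)), mul(Z, mul(SSSZ, SSSZ)))))))))
  step 20: S(S(S(S(S(S(add(S(add(SSZ, mul(Z, SSSZ))), mul(Z, mul(SSSZ, SSSZ)))))))))
  step 21: S(S(S(S(S(S(S(add(add(SSZ, mul(Z, SSSZ)), mul(Z, mul(SSSZ, SSSZ))))))))))
  step 22: S(S(S(S(S(S(S(add(S(add(SZ, mul(Z, SSSZ))), mul(Z, mul(SSSZ, SSSZ))))))))))
  step 23: S(S(S(S(S(S(S(S(add(add(SZ, mul(Z, SSSZ)), mul(Z, mul(SSSZ, SSSZ)))))))))))
  step 24: S(S(S(S(S(S(S(S(add(S(add(Z, mul(Z, SSSZ))), mul(Z, mul(SSSZ, SSSZ)))))))))))
  step 25: S(S(S(S(S(S(S(S(S(add(add(Z, mul(Z, SSSZ)), mul(Z, mul(SSSZ, SSSZ))))))))))))
  step 26: S(S(S(S(S(S(S(S(S(add(mul(Z, SSSZ), mul(Z, mul(SSSZ, SSSZ))))))))))))
  step 27: S(S(S(S(S(S(S(S(S(add(Z, mul(Z, mul(SSSZ, SSSZ))))))))))))
  step 28: S(S(S(S(S(S(S(S(S(mul(Z, mul(SSSZ, SSSZ)))))))))))
  step 29: S^9(Z)

Answer: normal form = S^9(Z)  (in 29 steps)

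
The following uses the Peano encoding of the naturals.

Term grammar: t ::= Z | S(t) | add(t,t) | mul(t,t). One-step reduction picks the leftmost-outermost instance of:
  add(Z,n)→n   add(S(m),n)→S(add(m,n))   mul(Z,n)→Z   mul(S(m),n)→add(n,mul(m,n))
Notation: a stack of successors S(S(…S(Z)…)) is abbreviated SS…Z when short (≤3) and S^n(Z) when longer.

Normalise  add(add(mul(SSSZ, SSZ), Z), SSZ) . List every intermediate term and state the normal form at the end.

  start: add(add(mul(SSSZ, SSZ), Z), SSZ)
  [1] add(add(add(SSZ, mul(SSZ, SSZ)), Z), SSZ)
  [2] add(add(S(add(SZ, mul(SSZ, SSZ))), Z), SSZ)
  [3] add(S(add(add(SZ, mul(SSZ, SSZ)), Z)), SSZ)
  [4] S(add(add(add(SZ, mul(SSZ, SSZ)), Z), SSZ))
  [5] S(add(add(S(add(Z, mul(SSZ, SSZ))), Z), SSZ))
  [6] S(add(S(add(add(Z, mul(SSZ, SSZ)), Z)), SSZ))
  [7] S(S(add(add(add(Z, mul(SSZ, SSZ)), Z), SSZ)))
  [8] S(S(add(add(mul(SSZ, SSZ), Z), SSZ)))
  [9] S(S(add(add(add(SSZ, mul(SZ, SSZ)), Z), SSZ)))
  [10] S(S(add(add(S(add(SZ, mul(SZ, SSZ))), Z), SSZ)))
  [11] S(S(add(S(add(add(SZ, mul(SZ, SSZ)), Z)), SSZ)))
  [12] S(S(S(add(add(add(SZ, mul(SZ, SSZ)), Z), SSZ))))
  [13] S(S(S(add(add(S(add(Z, mul(SZ, SSZ))), Z), SSZ))))
  [14] S(S(S(add(S(add(add(Z, mul(SZ, SSZ)), Z)), SSZ))))
  [15] S(S(S(S(add(add(add(Z, mul(SZ, SSZ)), Z), SSZ)))))
  [16] S(S(S(S(add(add(mul(SZ, SSZ), Z), SSZ)))))
  [17] S(S(S(S(add(add(add(SSZ, mul(Z, SSZ)), Z), SSZ)))))
  [18] S(S(S(S(add(add(S(add(SZ, mul(Z, SSZ))), Z), SSZ)))))
  [19] S(S(S(S(add(S(add(add(SZ, mul(Z, SSZ)), Z)), SSZ)))))
  [20] S(S(S(S(S(add(add(add(SZ, mul(Z, SSZ)), Z), SSZ))))))
  [21] S(S(S(S(S(add(add(S(add(Z, mul(Z, SSZ))), Z), SSZ))))))
  [22] S(S(S(S(S(add(S(add(add(Z, mul(Z, SSZ)), Z)), SSZ))))))
  [23] S(S(S(S(S(S(add(add(add(Z, mul(Z, SSZ)), Z), SSZ)))))))
  [24] S(S(S(S(S(S(add(add(mul(Z, SSZ), Z), SSZ)))))))
  [25] S(S(S(S(S(S(add(add(Z, Z), SSZ)))))))
  [26] S(S(S(S(S(S(add(Z, SSZ)))))))
  [27] S^8(Z)

Answer: normal form = S^8(Z)  (in 27 steps)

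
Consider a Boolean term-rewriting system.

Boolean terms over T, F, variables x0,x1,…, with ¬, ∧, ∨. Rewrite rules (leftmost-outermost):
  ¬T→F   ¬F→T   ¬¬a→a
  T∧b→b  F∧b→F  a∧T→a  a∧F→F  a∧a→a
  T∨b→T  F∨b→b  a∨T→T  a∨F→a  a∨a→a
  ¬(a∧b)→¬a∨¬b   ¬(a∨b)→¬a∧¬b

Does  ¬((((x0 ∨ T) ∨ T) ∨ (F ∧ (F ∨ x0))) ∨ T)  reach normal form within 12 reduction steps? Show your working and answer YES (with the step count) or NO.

Answer: YES — reaches normal form F in 9 ≤ 12 steps

Working:
  start: ¬((((x0 ∨ T) ∨ T) ∨ (F ∧ (F ∨ x0))) ∨ T)
  step 1: ¬(((x0 ∨ T) ∨ T) ∨ (F ∧ (F ∨ x0))) ∧ ¬T
  step 2: (¬((x0 ∨ T) ∨ T) ∧ ¬(F ∧ (F ∨ x0))) ∧ ¬T
  step 3: ((¬(x0 ∨ T) ∧ ¬T) ∧ ¬(F ∧ (F ∨ x0))) ∧ ¬T
  step 4: (((¬x0 ∧ ¬T) ∧ ¬T) ∧ ¬(F ∧ (F ∨ x0))) ∧ ¬T
  step 5: (((¬x0 ∧ F) ∧ ¬T) ∧ ¬(F ∧ (F ∨ x0))) ∧ ¬T
  step 6: ((F ∧ ¬T) ∧ ¬(F ∧ (F ∨ x0))) ∧ ¬T
  step 7: (F ∧ ¬(F ∧ (F ∨ x0))) ∧ ¬T
  step 8: F ∧ ¬T
  step 9: F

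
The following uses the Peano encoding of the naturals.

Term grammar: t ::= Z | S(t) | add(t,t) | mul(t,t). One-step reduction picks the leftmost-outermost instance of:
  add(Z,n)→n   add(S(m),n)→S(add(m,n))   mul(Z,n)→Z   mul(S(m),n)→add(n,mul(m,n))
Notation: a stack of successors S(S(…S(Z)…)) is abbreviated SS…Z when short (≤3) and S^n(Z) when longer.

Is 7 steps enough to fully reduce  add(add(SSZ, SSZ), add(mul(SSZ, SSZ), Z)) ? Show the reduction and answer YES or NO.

  start: add(add(SSZ, SSZ), add(mul(SSZ, SSZ), Z))
  [1] add(S(add(SZ, SSZ)), add(mul(SSZ, SSZ), Z))
  [2] S(add(add(SZ, SSZ), add(mul(SSZ, SSZ), Z)))
  [3] S(add(S(add(Z, SSZ)), add(mul(SSZ, SSZ), Z)))
  [4] S(S(add(add(Z, SSZ), add(mul(SSZ, SSZ), Z))))
  [5] S(S(add(SSZ, add(mul(SSZ, SSZ), Z))))
  [6] S(S(S(add(SZ, add(mul(SSZ, SSZ), Z)))))
  [7] S(S(S(S(add(Z, add(mul(SSZ, SSZ), Z))))))

Answer: NO — after 7 steps the term is S(S(S(S(add(Z, add(mul(SSZ, SSZ), Z)))))), not yet normal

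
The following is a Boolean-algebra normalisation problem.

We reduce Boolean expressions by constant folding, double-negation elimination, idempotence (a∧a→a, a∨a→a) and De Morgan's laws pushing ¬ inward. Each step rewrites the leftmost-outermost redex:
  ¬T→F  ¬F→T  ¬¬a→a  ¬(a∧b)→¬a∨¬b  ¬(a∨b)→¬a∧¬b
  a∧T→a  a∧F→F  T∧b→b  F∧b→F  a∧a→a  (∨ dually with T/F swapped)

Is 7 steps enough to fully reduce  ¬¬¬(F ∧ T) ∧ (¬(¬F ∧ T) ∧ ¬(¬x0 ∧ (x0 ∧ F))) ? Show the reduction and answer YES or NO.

Answer: NO — after 7 steps the term is (F ∨ ¬T) ∧ ¬(¬x0 ∧ (x0 ∧ F)), not yet normal

Working:
  start: ¬¬¬(F ∧ T) ∧ (¬(¬F ∧ T) ∧ ¬(¬x0 ∧ (x0 ∧ F)))
  step 1: ¬(F ∧ T) ∧ (¬(¬F ∧ T) ∧ ¬(¬x0 ∧ (x0 ∧ F)))
  step 2: (¬F ∨ ¬T) ∧ (¬(¬F ∧ T) ∧ ¬(¬x0 ∧ (x0 ∧ F)))
  step 3: (T ∨ ¬T) ∧ (¬(¬F ∧ T) ∧ ¬(¬x0 ∧ (x0 ∧ F)))
  step 4: T ∧ (¬(¬F ∧ T) ∧ ¬(¬x0 ∧ (x0 ∧ F)))
  step 5: ¬(¬F ∧ T) ∧ ¬(¬x0 ∧ (x0 ∧ F))
  step 6: (¬¬F ∨ ¬T) ∧ ¬(¬x0 ∧ (x0 ∧ F))
  step 7: (F ∨ ¬T) ∧ ¬(¬x0 ∧ (x0 ∧ F))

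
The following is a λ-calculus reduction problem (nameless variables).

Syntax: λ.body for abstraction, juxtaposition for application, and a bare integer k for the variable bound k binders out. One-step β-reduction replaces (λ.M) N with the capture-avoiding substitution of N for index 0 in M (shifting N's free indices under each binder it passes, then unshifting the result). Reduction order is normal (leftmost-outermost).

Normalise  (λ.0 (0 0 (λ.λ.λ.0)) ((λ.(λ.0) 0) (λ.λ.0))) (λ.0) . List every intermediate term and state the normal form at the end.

  start: (λ.0 (0 0 (λ.λ.λ.0)) ((λ.(λ.0) 0) (λ.λ.0))) (λ.0)
  [1] (λ.0) ((λ.0) (λ.0) (λ.λ.λ.0)) ((λ.(λ.0) 0) (λ.λ.0))
  [2] (λ.0) (λ.0) (λ.λ.λ.0) ((λ.(λ.0) 0) (λ.λ.0))
  [3] (λ.0) (λ.λ.λ.0) ((λ.(λ.0) 0) (λ.λ.0))
  [4] (λ.λ.λ.0) ((λ.(λ.0) 0) (λ.λ.0))
  [5] λ.λ.0

Answer: normal form = λ.λ.0  (in 5 steps)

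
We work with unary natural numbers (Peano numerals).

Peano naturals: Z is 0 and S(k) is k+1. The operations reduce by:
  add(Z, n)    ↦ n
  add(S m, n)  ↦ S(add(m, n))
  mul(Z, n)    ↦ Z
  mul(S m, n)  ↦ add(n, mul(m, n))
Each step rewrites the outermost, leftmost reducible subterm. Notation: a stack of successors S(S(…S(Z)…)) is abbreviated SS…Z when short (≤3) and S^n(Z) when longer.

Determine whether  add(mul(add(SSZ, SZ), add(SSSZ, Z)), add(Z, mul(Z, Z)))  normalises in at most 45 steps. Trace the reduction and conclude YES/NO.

  start: add(mul(add(SSZ, SZ), add(SSSZ, Z)), add(Z, mul(Z, Z)))
  →1  add(mul(S(add(SZ, SZ)), add(SSSZ, Z)), add(Z, mul(Z, Z)))
  →2  add(add(add(SSSZ, Z), mul(add(SZ, SZ), add(SSSZ, Z))), add(Z, mul(Z, Z)))
  →3  add(add(S(add(SSZ, Z)), mul(add(SZ, SZ), add(SSSZ, Z))), add(Z, mul(Z, Z)))
  →4  add(S(add(add(SSZ, Z), mul(add(SZ, SZ), add(SSSZ, Z)))), add(Z, mul(Z, Z)))
  →5  S(add(add(add(SSZ, Z), mul(add(SZ, SZ), add(SSSZ, Z))), add(Z, mul(Z, Z))))
  →6  S(add(add(S(add(SZ, Z)), mul(add(SZ, SZ), add(SSSZ, Z))), add(Z, mul(Z, Z))))
  →7  S(add(S(add(add(SZ, Z), mul(add(SZ, SZ), add(SSSZ, Z)))), add(Z, mul(Z, Z))))
  →8  S(S(add(add(add(SZ, Z), mul(add(SZ, SZ), add(SSSZ, Z))), add(Z, mul(Z, Z)))))
  →9  S(S(add(add(S(add(Z, Z)), mul(add(SZ, SZ), add(SSSZ, Z))), add(Z, mul(Z, Z)))))
  →10  S(S(add(S(add(add(Z, Z), mul(add(SZ, SZ), add(SSSZ, Z)))), add(Z, mul(Z, Z)))))
  →11  S(S(S(add(add(add(Z, Z), mul(add(SZ, SZ), add(SSSZ, Z))), add(Z, mul(Z, Z))))))
  →12  S(S(S(add(add(Z, mul(add(SZ, SZ), add(SSSZ, Z))), add(Z, mul(Z, Z))))))
  →13  S(S(S(add(mul(add(SZ, SZ), add(SSSZ, Z)), add(Z, mul(Z, Z))))))
  →14  S(S(S(add(mul(S(add(Z, SZ)), add(SSSZ, Z)), add(Z, mul(Z, Z))))))
  →15  S(S(S(add(add(add(SSSZ, Z), mul(add(Z, SZ), add(SSSZ, Z))), add(Z, mul(Z, Z))))))
  →16  S(S(S(add(add(S(add(SSZ, Z)), mul(add(Z, SZ), add(SSSZ, Z))), add(Z, mul(Z, Z))))))
  →17  S(S(S(add(S(add(add(SSZ, Z), mul(add(Z, SZ), add(SSSZ, Z)))), add(Z, mul(Z, Z))))))
  →18  S(S(S(S(add(add(add(SSZ, Z), mul(add(Z, SZ), add(SSSZ, Z))), add(Z, mul(Z, Z)))))))
  →19  S(S(S(S(add(add(S(add(SZ, Z)), mul(add(Z, SZ), add(SSSZ, Z))), add(Z, mul(Z, Z)))))))
  →20  S(S(S(S(add(S(add(add(SZ, Z), mul(add(Z, SZ), add(SSSZ, Z)))), add(Z, mul(Z, Z)))))))
  →21  S(S(S(S(S(add(add(add(SZ, Z), mul(add(Z, SZ), add(SSSZ, Z))), add(Z, mul(Z, Z))))))))
  →22  S(S(S(S(S(add(add(S(add(Z, Z)), mul(add(Z, SZ), add(SSSZ, Z))), add(Z, mul(Z, Z))))))))
  →23  S(S(S(S(S(add(S(add(add(Z, Z), mul(add(Z, SZ), add(SSSZ, Z)))), add(Z, mul(Z, Z))))))))
  →24  S(S(S(S(S(S(add(add(add(Z, Z), mul(add(Z, SZ), add(SSSZ, Z))), add(Z, mul(Z, Z)))))))))
  →25  S(S(S(S(S(S(add(add(Z, mul(add(Z, SZ), add(SSSZ, Z))), add(Z, mul(Z, Z)))))))))
  →26  S(S(S(S(S(S(add(mul(add(Z, SZ), add(SSSZ, Z)), add(Z, mul(Z, Z)))))))))
  →27  S(S(S(S(S(S(add(mul(SZ, add(SSSZ, Z)), add(Z, mul(Z, Z)))))))))
  →28  S(S(S(S(S(S(add(add(add(SSSZ, Z), mul(Z, add(SSSZ, Z))), add(Z, mul(Z, Z)))))))))
  →29  S(S(S(S(S(S(add(add(S(add(SSZ, Z)), mul(Z, add(SSSZ, Z))), add(Z, mul(Z, Z)))))))))
  →30  S(S(S(S(S(S(add(S(add(add(SSZ, Z), mul(Z, add(SSSZ, Z)))), add(Z, mul(Z, Z)))))))))
  →31  S(S(S(S(S(S(S(add(add(add(SSZ, Z), mul(Z, add(SSSZ, Z))), add(Z, mul(Z, Z))))))))))
  →32  S(S(S(S(S(S(S(add(add(S(add(SZ, Z)), mul(Z, add(SSSZ, Z))), add(Z, mul(Z, Z))))))))))
  →33  S(S(S(S(S(S(S(add(S(add(add(SZ, Z), mul(Z, add(SSSZ, Z)))), add(Z, mul(Z, Z))))))))))
  →34  S(S(S(S(S(S(S(S(add(add(add(SZ, Z), mul(Z, add(SSSZ, Z))), add(Z, mul(Z, Z)))))))))))
  →35  S(S(S(S(S(S(S(S(add(add(S(add(Z, Z)), mul(Z, add(SSSZ, Z))), add(Z, mul(Z, Z)))))))))))
  →36  S(S(S(S(S(S(S(S(add(S(add(add(Z, Z), mul(Z, add(SSSZ, Z)))), add(Z, mul(Z, Z)))))))))))
  →37  S(S(S(S(S(S(S(S(S(add(add(add(Z, Z), mul(Z, add(SSSZ, Z))), add(Z, mul(Z, Z))))))))))))
  →38  S(S(S(S(S(S(S(S(S(add(add(Z, mul(Z, add(SSSZ, Z))), add(Z, mul(Z, Z))))))))))))
  →39  S(S(S(S(S(S(S(S(S(add(mul(Z, add(SSSZ, Z)), add(Z, mul(Z, Z))))))))))))
  →40  S(S(S(S(S(S(S(S(S(add(Z, add(Z, mul(Z, Z))))))))))))
  →41  S(S(S(S(S(S(S(S(S(add(Z, mul(Z, Z)))))))))))
  →42  S(S(S(S(S(S(S(S(S(mul(Z, Z))))))))))
  →43  S^9(Z)

Answer: YES — reaches normal form S^9(Z) in 43 ≤ 45 steps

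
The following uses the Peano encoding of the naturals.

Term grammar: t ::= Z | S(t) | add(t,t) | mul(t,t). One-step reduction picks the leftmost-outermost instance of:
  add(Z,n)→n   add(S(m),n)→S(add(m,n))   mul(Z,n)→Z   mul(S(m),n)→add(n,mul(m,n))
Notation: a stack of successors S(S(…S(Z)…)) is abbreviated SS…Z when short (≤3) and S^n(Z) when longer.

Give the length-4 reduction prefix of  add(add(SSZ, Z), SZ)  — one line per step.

  start: add(add(SSZ, Z), SZ)
  →1  add(S(add(SZ, Z)), SZ)
  →2  S(add(add(SZ, Z), SZ))
  →3  S(add(S(add(Z, Z)), SZ))
  →4  S(S(add(add(Z, Z), SZ)))

Answer: after 4 steps: S(S(add(add(Z, Z), SZ)))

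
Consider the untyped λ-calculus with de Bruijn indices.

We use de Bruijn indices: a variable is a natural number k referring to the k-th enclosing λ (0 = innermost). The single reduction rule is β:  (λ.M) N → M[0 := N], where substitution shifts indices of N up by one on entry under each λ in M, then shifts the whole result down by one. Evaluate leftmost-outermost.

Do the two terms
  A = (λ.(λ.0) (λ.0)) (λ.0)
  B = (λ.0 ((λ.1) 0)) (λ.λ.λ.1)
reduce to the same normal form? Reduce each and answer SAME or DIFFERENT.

Answer: DIFFERENT — A ⇓ λ.0, B ⇓ λ.λ.1

Reduction:
Term A:
  start: (λ.(λ.0) (λ.0)) (λ.0)
  [1] (λ.0) (λ.0)
  [2] λ.0

Term B:
  start: (λ.0 ((λ.1) 0)) (λ.λ.λ.1)
  [1] (λ.λ.λ.1) ((λ.λ.λ.λ.1) (λ.λ.λ.1))
  [2] λ.λ.1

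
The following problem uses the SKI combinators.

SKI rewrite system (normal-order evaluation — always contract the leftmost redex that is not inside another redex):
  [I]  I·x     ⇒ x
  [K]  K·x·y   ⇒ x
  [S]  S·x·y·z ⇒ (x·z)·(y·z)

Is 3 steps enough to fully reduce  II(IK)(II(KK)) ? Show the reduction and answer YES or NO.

  start: II(IK)(II(KK))
  [1] I(IK)(II(KK))
  [2] IK(II(KK))
  [3] K(II(KK))

Answer: NO — after 3 steps the term is K(II(KK)), not yet normal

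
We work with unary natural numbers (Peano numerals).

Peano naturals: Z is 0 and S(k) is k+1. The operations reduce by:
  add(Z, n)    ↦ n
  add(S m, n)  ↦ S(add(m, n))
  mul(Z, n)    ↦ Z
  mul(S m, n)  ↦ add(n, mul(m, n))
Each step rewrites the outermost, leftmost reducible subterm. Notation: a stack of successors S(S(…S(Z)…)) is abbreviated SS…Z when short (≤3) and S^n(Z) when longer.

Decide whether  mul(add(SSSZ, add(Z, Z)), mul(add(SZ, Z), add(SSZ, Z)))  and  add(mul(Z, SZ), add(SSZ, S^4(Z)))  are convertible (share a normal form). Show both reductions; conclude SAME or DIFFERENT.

Answer: SAME — A ⇓ S^6(Z), B ⇓ S^6(Z)

Working:
Term A:
  start: mul(add(SSSZ, add(Z, Z)), mul(add(SZ, Z), add(SSZ, Z)))
  →1  mul(S(add(SSZ, add(Z, Z))), mul(add(SZ, Z), add(SSZ, Z)))
  →2  add(mul(add(SZ, Z), add(SSZ, Z)), mul(add(SSZ, add(Z, Z)), mul(add(SZ, Z), add(SSZ, Z))))
  →3  add(mul(S(add(Z, Z)), add(SSZ, Z)), mul(add(SSZ, add(Z, Z)), mul(add(SZ, Z), add(SSZ, Z))))
  →4  add(add(add(SSZ, Z), mul(add(Z, Z), add(SSZ, Z))), mul(add(SSZ, add(Z, Z)), mul(add(SZ, Z), add(SSZ, Z))))
  →5  add(add(S(add(SZ, Z)), mul(add(Z, Z), add(SSZ, Z))), mul(add(SSZ, add(Z, Z)), mul(add(SZ, Z), add(SSZ, Z))))
  →6  add(S(add(add(SZ, Z), mul(add(Z, Z), add(SSZ, Z)))), mul(add(SSZ, add(Z, Z)), mul(add(SZ, Z), add(SSZ, Z))))
  →7  S(add(add(add(SZ, Z), mul(add(Z, Z), add(SSZ, Z))), mul(add(SSZ, add(Z, Z)), mul(add(SZ, Z), add(SSZ, Z)))))
  →8  S(add(add(S(add(Z, Z)), mul(add(Z, Z), add(SSZ, Z))), mul(add(SSZ, add(Z, Z)), mul(add(SZ, Z), add(SSZ, Z)))))
  →9  S(add(S(add(add(Z, Z), mul(add(Z, Z), add(SSZ, Z)))), mul(add(SSZ, add(Z, Z)), mul(add(SZ, Z), add(SSZ, Z)))))
  →10  S(S(add(add(add(Z, Z), mul(add(Z, Z), add(SSZ, Z))), mul(add(SSZ, add(Z, Z)), mul(add(SZ, Z), add(SSZ, Z))))))
  →11  S(S(add(add(Z, mul(add(Z, Z), add(SSZ, Z))), mul(add(SSZ, add(Z, Z)), mul(add(SZ, Z), add(SSZ, Z))))))
  →12  S(S(add(mul(add(Z, Z), add(SSZ, Z)), mul(add(SSZ, add(Z, Z)), mul(add(SZ, Z), add(SSZ, Z))))))
  →13  S(S(add(mul(Z, add(SSZ, Z)), mul(add(SSZ, add(Z, Z)), mul(add(SZ, Z), add(SSZ, Z))))))
  →14  S(S(add(Z, mul(add(SSZ, add(Z, Z)), mul(add(SZ, Z), add(SSZ, Z))))))
  →15  S(S(mul(add(SSZ, add(Z, Z)), mul(add(SZ, Z), add(SSZ, Z)))))
  →16  S(S(mul(S(add(SZ, add(Z, Z))), mul(add(SZ, Z), add(SSZ, Z)))))
  →17  S(S(add(mul(add(SZ, Z), add(SSZ, Z)), mul(add(SZ, add(Z, Z)), mul(add(SZ, Z), add(SSZ, Z))))))
  →18  S(S(add(mul(S(add(Z, Z)), add(SSZ, Z)), mul(add(SZ, add(Z, Z)), mul(add(SZ, Z), add(SSZ, Z))))))
  →19  S(S(add(add(add(SSZ, Z), mul(add(Z, Z), add(SSZ, Z))), mul(add(SZ, add(Z, Z)), mul(add(SZ, Z), add(SSZ, Z))))))
  →20  S(S(add(add(S(add(SZ, Z)), mul(add(Z, Z), add(SSZ, Z))), mul(add(SZ, add(Z, Z)), mul(add(SZ, Z), add(SSZ, Z))))))
  →21  S(S(add(S(add(add(SZ, Z), mul(add(Z, Z), add(SSZ, Z)))), mul(add(SZ, add(Z, Z)), mul(add(SZ, Z), add(SSZ, Z))))))
  →22  S(S(S(add(add(add(SZ, Z), mul(add(Z, Z), add(SSZ, Z))), mul(add(SZ, add(Z, Z)), mul(add(SZ, Z), add(SSZ, Z)))))))
  →23  S(S(S(add(add(S(add(Z, Z)), mul(add(Z, Z), add(SSZ, Z))), mul(add(SZ, add(Z, Z)), mul(add(SZ, Z), add(SSZ, Z)))))))
  →24  S(S(S(add(S(add(add(Z, Z), mul(add(Z, Z), add(SSZ, Z)))), mul(add(SZ, add(Z, Z)), mul(add(SZ, Z), add(SSZ, Z)))))))
  →25  S(S(S(S(add(add(add(Z, Z), mul(add(Z, Z), add(SSZ, Z))), mul(add(SZ, add(Z, Z)), mul(add(SZ, Z), add(SSZ, Z))))))))
  →26  S(S(S(S(add(add(Z, mul(add(Z, Z), add(SSZ, Z))), mul(add(SZ, add(Z, Z)), mul(add(SZ, Z), add(SSZ, Z))))))))
  →27  S(S(S(S(add(mul(add(Z, Z), add(SSZ, Z)), mul(add(SZ, add(Z, Z)), mul(add(SZ, Z), add(SSZ, Z))))))))
  →28  S(S(S(S(add(mul(Z, add(SSZ, Z)), mul(add(SZ, add(Z, Z)), mul(add(SZ, Z), add(SSZ, Z))))))))
  →29  S(S(S(S(add(Z, mul(add(SZ, add(Z, Z)), mul(add(SZ, Z), add(SSZ, Z))))))))
  →30  S(S(S(S(mul(add(SZ, add(Z, Z)), mul(add(SZ, Z), add(SSZ, Z)))))))
  →31  S(S(S(S(mul(S(add(Z, add(Z, Z))), mul(add(SZ, Z), add(SSZ, Z)))))))
  →32  S(S(S(S(add(mul(add(SZ, Z), add(SSZ, Z)), mul(add(Z, add(Z, Z)), mul(add(SZ, Z), add(SSZ, Z))))))))
  →33  S(S(S(S(add(mul(S(add(Z, Z)), add(SSZ, Z)), mul(add(Z, add(Z, Z)), mul(add(SZ, Z), add(SSZ, Z))))))))
  →34  S(S(S(S(add(add(add(SSZ, Z), mul(add(Z, Z), add(SSZ, Z))), mul(add(Z, add(Z, Z)), mul(add(SZ, Z), add(SSZ, Z))))))))
  →35  S(S(S(S(add(add(S(add(SZ, Z)), mul(add(Z, Z), add(SSZ, Z))), mul(add(Z, add(Z, Z)), mul(add(SZ, Z), add(SSZ, Z))))))))
  →36  S(S(S(S(add(S(add(add(SZ, Z), mul(add(Z, Z), add(SSZ, Z)))), mul(add(Z, add(Z, Z)), mul(add(SZ, Z), add(SSZ, Z))))))))
  →37  S(S(S(S(S(add(add(add(SZ, Z), mul(add(Z, Z), add(SSZ, Z))), mul(add(Z, add(Z, Z)), mul(add(SZ, Z), add(SSZ, Z)))))))))
  →38  S(S(S(S(S(add(add(S(add(Z, Z)), mul(add(Z, Z), add(SSZ, Z))), mul(add(Z, add(Z, Z)), mul(add(SZ, Z), add(SSZ, Z)))))))))
  →39  S(S(S(S(S(add(S(add(add(Z, Z), mul(add(Z, Z), add(SSZ, Z)))), mul(add(Z, add(Z, Z)), mul(add(SZ, Z), add(SSZ, Z)))))))))
  →40  S(S(S(S(S(S(add(add(add(Z, Z), mul(add(Z, Z), add(SSZ, Z))), mul(add(Z, add(Z, Z)), mul(add(SZ, Z), add(SSZ, Z))))))))))
  →41  S(S(S(S(S(S(add(add(Z, mul(add(Z, Z), add(SSZ, Z))), mul(add(Z, add(Z, Z)), mul(add(SZ, Z), add(SSZ, Z))))))))))
  →42  S(S(S(S(S(S(add(mul(add(Z, Z), add(SSZ, Z)), mul(add(Z, add(Z, Z)), mul(add(SZ, Z), add(SSZ, Z))))))))))
  →43  S(S(S(S(S(S(add(mul(Z, add(SSZ, Z)), mul(add(Z, add(Z, Z)), mul(add(SZ, Z), add(SSZ, Z))))))))))
  →44  S(S(S(S(S(S(add(Z, mul(add(Z, add(Z, Z)), mul(add(SZ, Z), add(SSZ, Z))))))))))
  →45  S(S(S(S(S(S(mul(add(Z, add(Z, Z)), mul(add(SZ, Z), add(SSZ, Z)))))))))
  →46  S(S(S(S(S(S(mul(add(Z, Z), mul(add(SZ, Z), add(SSZ, Z)))))))))
  →47  S(S(S(S(S(S(mul(Z, mul(add(SZ, Z), add(SSZ, Z)))))))))
  →48  S^6(Z)

Term B:
  start: add(mul(Z, SZ), add(SSZ, S^4(Z)))
  →1  add(Z, add(SSZ, S^4(Z)))
  →2  add(SSZ, S^4(Z))
  →3  S(add(SZ, S^4(Z)))
  →4  S(S(add(Z, S^4(Z))))
  →5  S^6(Z)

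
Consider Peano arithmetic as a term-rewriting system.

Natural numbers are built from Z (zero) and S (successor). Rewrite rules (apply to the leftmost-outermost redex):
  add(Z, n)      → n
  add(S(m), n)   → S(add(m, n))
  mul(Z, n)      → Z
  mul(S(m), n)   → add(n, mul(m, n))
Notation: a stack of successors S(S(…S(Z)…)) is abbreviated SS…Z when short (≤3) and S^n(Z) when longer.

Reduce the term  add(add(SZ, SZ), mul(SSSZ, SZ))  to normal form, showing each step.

Answer: normal form = S^5(Z)  (in 15 steps)

Working:
  start: add(add(SZ, SZ), mul(SSSZ, SZ))
  →1  add(S(add(Z, SZ)), mul(SSSZ, SZ))
  →2  S(add(add(Z, SZ), mul(SSSZ, SZ)))
  →3  S(add(SZ, mul(SSSZ, SZ)))
  →4  S(S(add(Z, mul(SSSZ, SZ))))
  →5  S(S(mul(SSSZ, SZ)))
  →6  S(S(add(SZ, mul(SSZ, SZ))))
  →7  S(S(S(add(Z, mul(SSZ, SZ)))))
  →8  S(S(S(mul(SSZ, SZ))))
  →9  S(S(S(add(SZ, mul(SZ, SZ)))))
  →10  S(S(S(S(add(Z, mul(SZ, SZ))))))
  →11  S(S(S(S(mul(SZ, SZ)))))
  →12  S(S(S(S(add(SZ, mul(Z, SZ))))))
  →13  S(S(S(S(S(add(Z, mul(Z, SZ)))))))
  →14  S(S(S(S(S(mul(Z, SZ))))))
  →15  S^5(Z)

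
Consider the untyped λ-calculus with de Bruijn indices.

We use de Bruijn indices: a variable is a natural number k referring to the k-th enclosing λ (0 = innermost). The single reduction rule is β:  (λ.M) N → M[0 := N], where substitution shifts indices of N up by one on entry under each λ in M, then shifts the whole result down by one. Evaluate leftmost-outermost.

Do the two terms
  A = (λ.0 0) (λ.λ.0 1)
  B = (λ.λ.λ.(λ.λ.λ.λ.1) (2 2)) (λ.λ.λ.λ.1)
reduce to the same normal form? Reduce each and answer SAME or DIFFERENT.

Term A:
  start: (λ.0 0) (λ.λ.0 1)
  [1] (λ.λ.0 1) (λ.λ.0 1)
  [2] λ.0 (λ.λ.0 1)

Term B:
  start: (λ.λ.λ.(λ.λ.λ.λ.1) (2 2)) (λ.λ.λ.λ.1)
  [1] λ.λ.(λ.λ.λ.λ.1) ((λ.λ.λ.λ.1) (λ.λ.λ.λ.1))
  [2] λ.λ.λ.λ.λ.1

Answer: DIFFERENT — A ⇓ λ.0 (λ.λ.0 1), B ⇓ λ.λ.λ.λ.λ.1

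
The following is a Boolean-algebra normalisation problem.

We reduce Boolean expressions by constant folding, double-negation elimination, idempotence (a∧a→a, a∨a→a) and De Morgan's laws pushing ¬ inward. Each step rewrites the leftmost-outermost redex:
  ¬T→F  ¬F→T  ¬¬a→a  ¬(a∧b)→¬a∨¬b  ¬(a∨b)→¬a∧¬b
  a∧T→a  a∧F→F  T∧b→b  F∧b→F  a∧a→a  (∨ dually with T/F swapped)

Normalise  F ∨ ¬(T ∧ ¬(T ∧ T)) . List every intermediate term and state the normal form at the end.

  start: F ∨ ¬(T ∧ ¬(T ∧ T))
  step 1: ¬(T ∧ ¬(T ∧ T))
  step 2: ¬T ∨ ¬¬(T ∧ T)
  step 3: F ∨ ¬¬(T ∧ T)
  step 4: ¬¬(T ∧ T)
  step 5: T ∧ T
  step 6: T

Answer: normal form = T  (in 6 steps)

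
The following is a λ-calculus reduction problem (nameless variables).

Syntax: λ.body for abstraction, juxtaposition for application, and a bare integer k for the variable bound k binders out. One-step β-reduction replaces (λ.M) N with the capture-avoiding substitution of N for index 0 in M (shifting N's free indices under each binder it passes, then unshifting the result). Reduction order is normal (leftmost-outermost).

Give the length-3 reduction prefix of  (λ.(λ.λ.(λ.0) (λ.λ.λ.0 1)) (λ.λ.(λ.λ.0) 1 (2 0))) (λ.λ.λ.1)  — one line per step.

  start: (λ.(λ.λ.(λ.0) (λ.λ.λ.0 1)) (λ.λ.(λ.λ.0) 1 (2 0))) (λ.λ.λ.1)
  step 1: (λ.λ.(λ.0) (λ.λ.λ.0 1)) (λ.λ.(λ.λ.0) 1 ((λ.λ.λ.1) 0))
  step 2: λ.(λ.0) (λ.λ.λ.0 1)
  step 3: λ.λ.λ.λ.0 1

Answer: after 3 steps: λ.λ.λ.λ.0 1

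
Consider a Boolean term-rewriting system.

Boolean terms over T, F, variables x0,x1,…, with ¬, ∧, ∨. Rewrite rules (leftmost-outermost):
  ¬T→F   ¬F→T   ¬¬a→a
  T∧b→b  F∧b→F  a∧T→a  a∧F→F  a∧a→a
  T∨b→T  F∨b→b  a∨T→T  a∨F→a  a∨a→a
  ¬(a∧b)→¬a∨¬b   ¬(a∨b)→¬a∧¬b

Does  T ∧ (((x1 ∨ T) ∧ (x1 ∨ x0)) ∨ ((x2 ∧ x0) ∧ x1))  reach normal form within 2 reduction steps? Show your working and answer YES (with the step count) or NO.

Answer: NO — after 2 steps the term is (T ∧ (x1 ∨ x0)) ∨ ((x2 ∧ x0) ∧ x1), not yet normal

Derivation:
  start: T ∧ (((x1 ∨ T) ∧ (x1 ∨ x0)) ∨ ((x2 ∧ x0) ∧ x1))
  [1] ((x1 ∨ T) ∧ (x1 ∨ x0)) ∨ ((x2 ∧ x0) ∧ x1)
  [2] (T ∧ (x1 ∨ x0)) ∨ ((x2 ∧ x0) ∧ x1)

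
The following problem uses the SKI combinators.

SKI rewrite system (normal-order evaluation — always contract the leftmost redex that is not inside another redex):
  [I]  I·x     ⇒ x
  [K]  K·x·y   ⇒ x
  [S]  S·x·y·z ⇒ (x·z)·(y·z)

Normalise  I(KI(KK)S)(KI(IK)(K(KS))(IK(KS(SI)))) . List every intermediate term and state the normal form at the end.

  start: I(KI(KK)S)(KI(IK)(K(KS))(IK(KS(SI))))
  step 1: KI(KK)S(KI(IK)(K(KS))(IK(KS(SI))))
  step 2: IS(KI(IK)(K(KS))(IK(KS(SI))))
  step 3: S(KI(IK)(K(KS))(IK(KS(SI))))
  step 4: S(I(K(KS))(IK(KS(SI))))
  step 5: S(K(KS)(IK(KS(SI))))
  step 6: S(KS)

Answer: normal form = S(KS)  (in 6 steps)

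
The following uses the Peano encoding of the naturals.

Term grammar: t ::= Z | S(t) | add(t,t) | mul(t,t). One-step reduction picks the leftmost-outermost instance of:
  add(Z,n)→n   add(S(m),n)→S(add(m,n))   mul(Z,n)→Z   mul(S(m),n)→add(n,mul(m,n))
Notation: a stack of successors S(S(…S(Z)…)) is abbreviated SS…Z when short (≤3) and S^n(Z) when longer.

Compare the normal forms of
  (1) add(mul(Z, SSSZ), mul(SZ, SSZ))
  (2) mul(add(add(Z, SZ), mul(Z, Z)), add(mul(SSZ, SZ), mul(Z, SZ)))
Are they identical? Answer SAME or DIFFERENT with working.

Term A:
  start: add(mul(Z, SSSZ), mul(SZ, SSZ))
  step 1: add(Z, mul(SZ, SSZ))
  step 2: mul(SZ, SSZ)
  step 3: add(SSZ, mul(Z, SSZ))
  step 4: S(add(SZ, mul(Z, SSZ)))
  step 5: S(S(add(Z, mul(Z, SSZ))))
  step 6: S(S(mul(Z, SSZ)))
  step 7: SSZ

Term B:
  start: mul(add(add(Z, SZ), mul(Z, Z)), add(mul(SSZ, SZ), mul(Z, SZ)))
  step 1: mul(add(SZ, mul(Z, Z)), add(mul(SSZ, SZ), mul(Z, SZ)))
  step 2: mul(S(add(Z, mul(Z, Z))), add(mul(SSZ, SZ), mul(Z, SZ)))
  step 3: add(add(mul(SSZ, SZ), mul(Z, SZ)), mul(add(Z, mul(Z, Z)), add(mul(SSZ, SZ), mul(Z, SZ))))
  step 4: add(add(add(SZ, mul(SZ, SZ)), mul(Z, SZ)), mul(add(Z, mul(Z, Z)), add(mul(SSZ, SZ), mul(Z, SZ))))
  step 5: add(add(S(add(Z, mul(SZ, SZ))), mul(Z, SZ)), mul(add(Z, mul(Z, Z)), add(mul(SSZ, SZ), mul(Z, SZ))))
  step 6: add(S(add(add(Z, mul(SZ, SZ)), mul(Z, SZ))), mul(add(Z, mul(Z, Z)), add(mul(SSZ, SZ), mul(Z, SZ))))
  step 7: S(add(add(add(Z, mul(SZ, SZ)), mul(Z, SZ)), mul(add(Z, mul(Z, Z)), add(mul(SSZ, SZ), mul(Z, SZ)))))
  step 8: S(add(add(mul(SZ, SZ), mul(Z, SZ)), mul(add(Z, mul(Z, Z)), add(mul(SSZ, SZ), mul(Z, SZ)))))
  step 9: S(add(add(add(SZ, mul(Z, SZ)), mul(Z, SZ)), mul(add(Z, mul(Z, Z)), add(mul(SSZ, SZ), mul(Z, SZ)))))
  step 10: S(add(add(S(add(Z, mul(Z, SZ))), mul(Z, SZ)), mul(add(Z, mul(Z, Z)), add(mul(SSZ, SZ), mul(Z, SZ)))))
  step 11: S(add(S(add(add(Z, mul(Z, SZ)), mul(Z, SZ))), mul(add(Z, mul(Z, Z)), add(mul(SSZ, SZ), mul(Z, SZ)))))
  step 12: S(S(add(add(add(Z, mul(Z, SZ)), mul(Z, SZ)), mul(add(Z, mul(Z, Z)), add(mul(SSZ, SZ), mul(Z, SZ))))))
  step 13: S(S(add(add(mul(Z, SZ), mul(Z, SZ)), mul(add(Z, mul(Z, Z)), add(mul(SSZ, SZ), mul(Z, SZ))))))
  step 14: S(S(add(add(Z, mul(Z, SZ)), mul(add(Z, mul(Z, Z)), add(mul(SSZ, SZ), mul(Z, SZ))))))
  step 15: S(S(add(mul(Z, SZ), mul(add(Z, mul(Z, Z)), add(mul(SSZ, SZ), mul(Z, SZ))))))
  step 16: S(S(add(Z, mul(add(Z, mul(Z, Z)), add(mul(SSZ, SZ), mul(Z, SZ))))))
  step 17: S(S(mul(add(Z, mul(Z, Z)), add(mul(SSZ, SZ), mul(Z, SZ)))))
  step 18: S(S(mul(mul(Z, Z), add(mul(SSZ, SZ), mul(Z, SZ)))))
  step 19: S(S(mul(Z, add(mul(SSZ, SZ), mul(Z, SZ)))))
  step 20: SSZ

Answer: SAME — A ⇓ SSZ, B ⇓ SSZ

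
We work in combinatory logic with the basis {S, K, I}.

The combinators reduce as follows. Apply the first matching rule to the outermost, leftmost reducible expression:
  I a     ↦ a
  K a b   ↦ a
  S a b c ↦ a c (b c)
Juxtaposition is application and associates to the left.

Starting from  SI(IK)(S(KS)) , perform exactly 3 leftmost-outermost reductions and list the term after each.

  start: SI(IK)(S(KS))
  step 1: I(S(KS))(IK(S(KS)))
  step 2: S(KS)(IK(S(KS)))
  step 3: S(KS)(K(S(KS)))

Answer: after 3 steps: S(KS)(K(S(KS)))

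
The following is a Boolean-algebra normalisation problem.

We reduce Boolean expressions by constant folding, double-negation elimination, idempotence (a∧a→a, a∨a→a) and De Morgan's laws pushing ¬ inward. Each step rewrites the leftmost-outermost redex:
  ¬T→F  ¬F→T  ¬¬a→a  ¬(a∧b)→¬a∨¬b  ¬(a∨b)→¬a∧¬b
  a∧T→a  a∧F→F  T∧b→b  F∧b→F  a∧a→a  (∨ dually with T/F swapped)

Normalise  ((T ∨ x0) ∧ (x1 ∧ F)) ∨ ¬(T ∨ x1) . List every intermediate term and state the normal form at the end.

Answer: normal form = F  (in 7 steps)

Reduction:
  start: ((T ∨ x0) ∧ (x1 ∧ F)) ∨ ¬(T ∨ x1)
  [1] (T ∧ (x1 ∧ F)) ∨ ¬(T ∨ x1)
  [2] (x1 ∧ F) ∨ ¬(T ∨ x1)
  [3] F ∨ ¬(T ∨ x1)
  [4] ¬(T ∨ x1)
  [5] ¬T ∧ ¬x1
  [6] F ∧ ¬x1
  [7] F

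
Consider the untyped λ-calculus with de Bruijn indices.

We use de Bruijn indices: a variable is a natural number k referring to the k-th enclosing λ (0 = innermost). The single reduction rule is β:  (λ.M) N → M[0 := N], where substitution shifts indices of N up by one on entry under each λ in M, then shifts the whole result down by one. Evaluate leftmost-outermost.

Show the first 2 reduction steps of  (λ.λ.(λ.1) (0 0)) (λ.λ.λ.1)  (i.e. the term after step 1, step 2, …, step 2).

  start: (λ.λ.(λ.1) (0 0)) (λ.λ.λ.1)
  step 1: λ.(λ.1) (0 0)
  step 2: λ.0

Answer: after 2 steps: λ.0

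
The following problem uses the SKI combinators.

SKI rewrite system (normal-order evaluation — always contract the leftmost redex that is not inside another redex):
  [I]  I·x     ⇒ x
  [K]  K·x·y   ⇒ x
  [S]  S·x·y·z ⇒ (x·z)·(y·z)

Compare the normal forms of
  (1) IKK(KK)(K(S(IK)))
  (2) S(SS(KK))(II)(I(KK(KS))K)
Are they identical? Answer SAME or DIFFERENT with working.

Term A:
  start: IKK(KK)(K(S(IK)))
  →1  KK(KK)(K(S(IK)))
  →2  K(K(S(IK)))
  →3  K(K(SK))

Term B:
  start: S(SS(KK))(II)(I(KK(KS))K)
  →1  SS(KK)(I(KK(KS))K)(II(I(KK(KS))K))
  →2  S(I(KK(KS))K)(KK(I(KK(KS))K))(II(I(KK(KS))K))
  →3  I(KK(KS))K(II(I(KK(KS))K))(KK(I(KK(KS))K)(II(I(KK(KS))K)))
  →4  KK(KS)K(II(I(KK(KS))K))(KK(I(KK(KS))K)(II(I(KK(KS))K)))
  →5  KK(II(I(KK(KS))K))(KK(I(KK(KS))K)(II(I(KK(KS))K)))
  →6  K(KK(I(KK(KS))K)(II(I(KK(KS))K)))
  →7  K(K(II(I(KK(KS))K)))
  →8  K(K(I(I(KK(KS))K)))
  →9  K(K(I(KK(KS))K))
  →10  K(K(KK(KS)K))
  →11  K(K(KK))

Answer: DIFFERENT — A ⇓ K(K(SK)), B ⇓ K(K(KK))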